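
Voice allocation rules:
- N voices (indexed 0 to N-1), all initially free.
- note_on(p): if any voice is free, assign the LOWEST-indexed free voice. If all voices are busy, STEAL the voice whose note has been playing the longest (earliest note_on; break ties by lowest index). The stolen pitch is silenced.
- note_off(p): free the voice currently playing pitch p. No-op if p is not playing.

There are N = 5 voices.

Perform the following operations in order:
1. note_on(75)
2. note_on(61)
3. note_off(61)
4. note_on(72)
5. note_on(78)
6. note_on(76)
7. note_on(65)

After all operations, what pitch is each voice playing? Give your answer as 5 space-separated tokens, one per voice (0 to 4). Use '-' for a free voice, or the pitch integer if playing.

Answer: 75 72 78 76 65

Derivation:
Op 1: note_on(75): voice 0 is free -> assigned | voices=[75 - - - -]
Op 2: note_on(61): voice 1 is free -> assigned | voices=[75 61 - - -]
Op 3: note_off(61): free voice 1 | voices=[75 - - - -]
Op 4: note_on(72): voice 1 is free -> assigned | voices=[75 72 - - -]
Op 5: note_on(78): voice 2 is free -> assigned | voices=[75 72 78 - -]
Op 6: note_on(76): voice 3 is free -> assigned | voices=[75 72 78 76 -]
Op 7: note_on(65): voice 4 is free -> assigned | voices=[75 72 78 76 65]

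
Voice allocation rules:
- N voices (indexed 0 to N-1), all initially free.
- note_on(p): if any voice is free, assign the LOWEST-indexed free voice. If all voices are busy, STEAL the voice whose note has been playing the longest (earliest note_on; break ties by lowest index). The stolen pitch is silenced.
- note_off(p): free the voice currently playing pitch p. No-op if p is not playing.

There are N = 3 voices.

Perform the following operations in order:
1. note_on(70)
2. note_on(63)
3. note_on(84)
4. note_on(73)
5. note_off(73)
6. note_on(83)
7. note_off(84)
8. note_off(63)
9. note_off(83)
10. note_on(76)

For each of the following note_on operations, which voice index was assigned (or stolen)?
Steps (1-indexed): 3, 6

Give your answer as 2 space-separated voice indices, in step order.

Op 1: note_on(70): voice 0 is free -> assigned | voices=[70 - -]
Op 2: note_on(63): voice 1 is free -> assigned | voices=[70 63 -]
Op 3: note_on(84): voice 2 is free -> assigned | voices=[70 63 84]
Op 4: note_on(73): all voices busy, STEAL voice 0 (pitch 70, oldest) -> assign | voices=[73 63 84]
Op 5: note_off(73): free voice 0 | voices=[- 63 84]
Op 6: note_on(83): voice 0 is free -> assigned | voices=[83 63 84]
Op 7: note_off(84): free voice 2 | voices=[83 63 -]
Op 8: note_off(63): free voice 1 | voices=[83 - -]
Op 9: note_off(83): free voice 0 | voices=[- - -]
Op 10: note_on(76): voice 0 is free -> assigned | voices=[76 - -]

Answer: 2 0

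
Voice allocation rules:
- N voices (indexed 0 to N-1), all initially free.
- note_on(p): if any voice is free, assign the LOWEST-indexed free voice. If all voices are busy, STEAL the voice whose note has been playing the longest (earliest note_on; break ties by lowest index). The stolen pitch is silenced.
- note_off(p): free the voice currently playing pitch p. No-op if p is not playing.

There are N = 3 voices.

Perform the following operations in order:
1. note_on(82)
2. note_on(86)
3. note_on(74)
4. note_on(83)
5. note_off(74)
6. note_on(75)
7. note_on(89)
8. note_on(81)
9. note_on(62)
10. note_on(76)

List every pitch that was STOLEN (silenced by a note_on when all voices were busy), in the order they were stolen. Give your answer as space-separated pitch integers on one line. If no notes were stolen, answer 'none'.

Op 1: note_on(82): voice 0 is free -> assigned | voices=[82 - -]
Op 2: note_on(86): voice 1 is free -> assigned | voices=[82 86 -]
Op 3: note_on(74): voice 2 is free -> assigned | voices=[82 86 74]
Op 4: note_on(83): all voices busy, STEAL voice 0 (pitch 82, oldest) -> assign | voices=[83 86 74]
Op 5: note_off(74): free voice 2 | voices=[83 86 -]
Op 6: note_on(75): voice 2 is free -> assigned | voices=[83 86 75]
Op 7: note_on(89): all voices busy, STEAL voice 1 (pitch 86, oldest) -> assign | voices=[83 89 75]
Op 8: note_on(81): all voices busy, STEAL voice 0 (pitch 83, oldest) -> assign | voices=[81 89 75]
Op 9: note_on(62): all voices busy, STEAL voice 2 (pitch 75, oldest) -> assign | voices=[81 89 62]
Op 10: note_on(76): all voices busy, STEAL voice 1 (pitch 89, oldest) -> assign | voices=[81 76 62]

Answer: 82 86 83 75 89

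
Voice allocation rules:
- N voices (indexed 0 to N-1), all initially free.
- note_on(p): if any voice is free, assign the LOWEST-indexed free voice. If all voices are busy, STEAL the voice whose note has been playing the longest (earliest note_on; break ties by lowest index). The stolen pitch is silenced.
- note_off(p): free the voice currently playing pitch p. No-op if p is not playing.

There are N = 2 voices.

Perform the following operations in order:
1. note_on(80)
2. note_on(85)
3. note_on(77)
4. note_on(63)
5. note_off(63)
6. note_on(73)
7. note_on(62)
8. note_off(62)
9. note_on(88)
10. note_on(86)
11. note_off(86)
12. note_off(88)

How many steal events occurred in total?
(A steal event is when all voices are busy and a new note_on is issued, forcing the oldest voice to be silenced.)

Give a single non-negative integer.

Answer: 4

Derivation:
Op 1: note_on(80): voice 0 is free -> assigned | voices=[80 -]
Op 2: note_on(85): voice 1 is free -> assigned | voices=[80 85]
Op 3: note_on(77): all voices busy, STEAL voice 0 (pitch 80, oldest) -> assign | voices=[77 85]
Op 4: note_on(63): all voices busy, STEAL voice 1 (pitch 85, oldest) -> assign | voices=[77 63]
Op 5: note_off(63): free voice 1 | voices=[77 -]
Op 6: note_on(73): voice 1 is free -> assigned | voices=[77 73]
Op 7: note_on(62): all voices busy, STEAL voice 0 (pitch 77, oldest) -> assign | voices=[62 73]
Op 8: note_off(62): free voice 0 | voices=[- 73]
Op 9: note_on(88): voice 0 is free -> assigned | voices=[88 73]
Op 10: note_on(86): all voices busy, STEAL voice 1 (pitch 73, oldest) -> assign | voices=[88 86]
Op 11: note_off(86): free voice 1 | voices=[88 -]
Op 12: note_off(88): free voice 0 | voices=[- -]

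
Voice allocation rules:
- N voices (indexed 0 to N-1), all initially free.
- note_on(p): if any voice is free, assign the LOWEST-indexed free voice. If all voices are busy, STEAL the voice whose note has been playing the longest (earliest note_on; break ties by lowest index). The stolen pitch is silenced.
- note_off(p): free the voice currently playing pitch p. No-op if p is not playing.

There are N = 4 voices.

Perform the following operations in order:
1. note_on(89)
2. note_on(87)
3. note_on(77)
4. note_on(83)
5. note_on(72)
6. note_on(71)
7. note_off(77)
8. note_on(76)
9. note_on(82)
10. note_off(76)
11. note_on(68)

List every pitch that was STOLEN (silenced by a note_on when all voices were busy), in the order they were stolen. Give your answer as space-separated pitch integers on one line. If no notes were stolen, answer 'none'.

Op 1: note_on(89): voice 0 is free -> assigned | voices=[89 - - -]
Op 2: note_on(87): voice 1 is free -> assigned | voices=[89 87 - -]
Op 3: note_on(77): voice 2 is free -> assigned | voices=[89 87 77 -]
Op 4: note_on(83): voice 3 is free -> assigned | voices=[89 87 77 83]
Op 5: note_on(72): all voices busy, STEAL voice 0 (pitch 89, oldest) -> assign | voices=[72 87 77 83]
Op 6: note_on(71): all voices busy, STEAL voice 1 (pitch 87, oldest) -> assign | voices=[72 71 77 83]
Op 7: note_off(77): free voice 2 | voices=[72 71 - 83]
Op 8: note_on(76): voice 2 is free -> assigned | voices=[72 71 76 83]
Op 9: note_on(82): all voices busy, STEAL voice 3 (pitch 83, oldest) -> assign | voices=[72 71 76 82]
Op 10: note_off(76): free voice 2 | voices=[72 71 - 82]
Op 11: note_on(68): voice 2 is free -> assigned | voices=[72 71 68 82]

Answer: 89 87 83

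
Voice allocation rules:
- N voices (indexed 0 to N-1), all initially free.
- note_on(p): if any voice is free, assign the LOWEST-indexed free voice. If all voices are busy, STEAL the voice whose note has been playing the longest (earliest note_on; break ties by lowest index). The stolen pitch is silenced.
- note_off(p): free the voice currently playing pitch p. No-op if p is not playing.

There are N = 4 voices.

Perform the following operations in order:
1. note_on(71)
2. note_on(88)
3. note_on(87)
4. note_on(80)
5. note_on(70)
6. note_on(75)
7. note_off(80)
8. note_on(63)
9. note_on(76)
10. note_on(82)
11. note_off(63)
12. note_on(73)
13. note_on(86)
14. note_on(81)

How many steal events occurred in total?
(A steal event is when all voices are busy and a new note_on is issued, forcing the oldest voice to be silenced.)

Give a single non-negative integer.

Op 1: note_on(71): voice 0 is free -> assigned | voices=[71 - - -]
Op 2: note_on(88): voice 1 is free -> assigned | voices=[71 88 - -]
Op 3: note_on(87): voice 2 is free -> assigned | voices=[71 88 87 -]
Op 4: note_on(80): voice 3 is free -> assigned | voices=[71 88 87 80]
Op 5: note_on(70): all voices busy, STEAL voice 0 (pitch 71, oldest) -> assign | voices=[70 88 87 80]
Op 6: note_on(75): all voices busy, STEAL voice 1 (pitch 88, oldest) -> assign | voices=[70 75 87 80]
Op 7: note_off(80): free voice 3 | voices=[70 75 87 -]
Op 8: note_on(63): voice 3 is free -> assigned | voices=[70 75 87 63]
Op 9: note_on(76): all voices busy, STEAL voice 2 (pitch 87, oldest) -> assign | voices=[70 75 76 63]
Op 10: note_on(82): all voices busy, STEAL voice 0 (pitch 70, oldest) -> assign | voices=[82 75 76 63]
Op 11: note_off(63): free voice 3 | voices=[82 75 76 -]
Op 12: note_on(73): voice 3 is free -> assigned | voices=[82 75 76 73]
Op 13: note_on(86): all voices busy, STEAL voice 1 (pitch 75, oldest) -> assign | voices=[82 86 76 73]
Op 14: note_on(81): all voices busy, STEAL voice 2 (pitch 76, oldest) -> assign | voices=[82 86 81 73]

Answer: 6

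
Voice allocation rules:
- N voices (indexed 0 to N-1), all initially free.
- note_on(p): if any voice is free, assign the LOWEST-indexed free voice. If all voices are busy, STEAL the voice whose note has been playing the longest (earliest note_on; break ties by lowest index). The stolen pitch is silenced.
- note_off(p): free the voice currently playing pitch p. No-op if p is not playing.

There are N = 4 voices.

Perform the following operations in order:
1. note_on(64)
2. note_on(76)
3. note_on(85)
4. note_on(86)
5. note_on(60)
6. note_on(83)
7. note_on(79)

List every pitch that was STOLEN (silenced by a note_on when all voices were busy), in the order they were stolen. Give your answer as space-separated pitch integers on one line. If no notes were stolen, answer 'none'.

Op 1: note_on(64): voice 0 is free -> assigned | voices=[64 - - -]
Op 2: note_on(76): voice 1 is free -> assigned | voices=[64 76 - -]
Op 3: note_on(85): voice 2 is free -> assigned | voices=[64 76 85 -]
Op 4: note_on(86): voice 3 is free -> assigned | voices=[64 76 85 86]
Op 5: note_on(60): all voices busy, STEAL voice 0 (pitch 64, oldest) -> assign | voices=[60 76 85 86]
Op 6: note_on(83): all voices busy, STEAL voice 1 (pitch 76, oldest) -> assign | voices=[60 83 85 86]
Op 7: note_on(79): all voices busy, STEAL voice 2 (pitch 85, oldest) -> assign | voices=[60 83 79 86]

Answer: 64 76 85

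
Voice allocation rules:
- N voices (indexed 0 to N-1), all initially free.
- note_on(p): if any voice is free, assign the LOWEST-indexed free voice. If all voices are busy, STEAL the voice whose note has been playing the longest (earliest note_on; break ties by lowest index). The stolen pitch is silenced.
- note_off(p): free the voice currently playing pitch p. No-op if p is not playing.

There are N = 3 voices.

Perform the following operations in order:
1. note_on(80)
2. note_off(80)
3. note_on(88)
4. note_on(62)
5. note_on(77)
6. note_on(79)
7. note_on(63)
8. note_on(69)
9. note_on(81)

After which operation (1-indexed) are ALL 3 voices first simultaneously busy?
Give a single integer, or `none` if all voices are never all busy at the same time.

Answer: 5

Derivation:
Op 1: note_on(80): voice 0 is free -> assigned | voices=[80 - -]
Op 2: note_off(80): free voice 0 | voices=[- - -]
Op 3: note_on(88): voice 0 is free -> assigned | voices=[88 - -]
Op 4: note_on(62): voice 1 is free -> assigned | voices=[88 62 -]
Op 5: note_on(77): voice 2 is free -> assigned | voices=[88 62 77]
Op 6: note_on(79): all voices busy, STEAL voice 0 (pitch 88, oldest) -> assign | voices=[79 62 77]
Op 7: note_on(63): all voices busy, STEAL voice 1 (pitch 62, oldest) -> assign | voices=[79 63 77]
Op 8: note_on(69): all voices busy, STEAL voice 2 (pitch 77, oldest) -> assign | voices=[79 63 69]
Op 9: note_on(81): all voices busy, STEAL voice 0 (pitch 79, oldest) -> assign | voices=[81 63 69]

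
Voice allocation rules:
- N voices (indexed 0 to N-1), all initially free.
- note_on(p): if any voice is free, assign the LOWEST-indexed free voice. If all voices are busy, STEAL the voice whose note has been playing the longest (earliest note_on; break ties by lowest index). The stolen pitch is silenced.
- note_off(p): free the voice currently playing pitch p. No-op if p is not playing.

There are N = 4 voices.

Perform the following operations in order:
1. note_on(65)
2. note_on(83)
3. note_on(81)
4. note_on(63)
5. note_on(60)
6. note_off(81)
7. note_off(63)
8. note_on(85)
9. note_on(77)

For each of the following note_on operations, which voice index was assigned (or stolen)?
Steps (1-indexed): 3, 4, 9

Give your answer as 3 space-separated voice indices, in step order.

Answer: 2 3 3

Derivation:
Op 1: note_on(65): voice 0 is free -> assigned | voices=[65 - - -]
Op 2: note_on(83): voice 1 is free -> assigned | voices=[65 83 - -]
Op 3: note_on(81): voice 2 is free -> assigned | voices=[65 83 81 -]
Op 4: note_on(63): voice 3 is free -> assigned | voices=[65 83 81 63]
Op 5: note_on(60): all voices busy, STEAL voice 0 (pitch 65, oldest) -> assign | voices=[60 83 81 63]
Op 6: note_off(81): free voice 2 | voices=[60 83 - 63]
Op 7: note_off(63): free voice 3 | voices=[60 83 - -]
Op 8: note_on(85): voice 2 is free -> assigned | voices=[60 83 85 -]
Op 9: note_on(77): voice 3 is free -> assigned | voices=[60 83 85 77]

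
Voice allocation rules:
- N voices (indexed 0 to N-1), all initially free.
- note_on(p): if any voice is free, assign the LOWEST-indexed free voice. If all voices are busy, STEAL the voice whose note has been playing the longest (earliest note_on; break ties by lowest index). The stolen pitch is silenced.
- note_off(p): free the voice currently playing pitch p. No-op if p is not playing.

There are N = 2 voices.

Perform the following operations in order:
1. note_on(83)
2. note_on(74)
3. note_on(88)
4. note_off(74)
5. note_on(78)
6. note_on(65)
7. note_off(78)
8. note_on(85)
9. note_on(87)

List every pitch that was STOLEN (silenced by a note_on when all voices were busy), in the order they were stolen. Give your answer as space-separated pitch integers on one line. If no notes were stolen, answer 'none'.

Answer: 83 88 65

Derivation:
Op 1: note_on(83): voice 0 is free -> assigned | voices=[83 -]
Op 2: note_on(74): voice 1 is free -> assigned | voices=[83 74]
Op 3: note_on(88): all voices busy, STEAL voice 0 (pitch 83, oldest) -> assign | voices=[88 74]
Op 4: note_off(74): free voice 1 | voices=[88 -]
Op 5: note_on(78): voice 1 is free -> assigned | voices=[88 78]
Op 6: note_on(65): all voices busy, STEAL voice 0 (pitch 88, oldest) -> assign | voices=[65 78]
Op 7: note_off(78): free voice 1 | voices=[65 -]
Op 8: note_on(85): voice 1 is free -> assigned | voices=[65 85]
Op 9: note_on(87): all voices busy, STEAL voice 0 (pitch 65, oldest) -> assign | voices=[87 85]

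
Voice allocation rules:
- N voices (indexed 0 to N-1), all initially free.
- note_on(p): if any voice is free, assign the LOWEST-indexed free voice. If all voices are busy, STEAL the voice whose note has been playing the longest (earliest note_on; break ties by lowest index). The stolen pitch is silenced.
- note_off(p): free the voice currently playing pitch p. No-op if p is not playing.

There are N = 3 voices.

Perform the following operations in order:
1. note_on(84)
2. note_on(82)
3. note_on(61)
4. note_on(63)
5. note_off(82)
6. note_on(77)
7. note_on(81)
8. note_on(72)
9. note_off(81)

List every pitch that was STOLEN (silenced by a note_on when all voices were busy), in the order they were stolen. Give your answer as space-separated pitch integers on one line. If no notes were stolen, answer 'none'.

Answer: 84 61 63

Derivation:
Op 1: note_on(84): voice 0 is free -> assigned | voices=[84 - -]
Op 2: note_on(82): voice 1 is free -> assigned | voices=[84 82 -]
Op 3: note_on(61): voice 2 is free -> assigned | voices=[84 82 61]
Op 4: note_on(63): all voices busy, STEAL voice 0 (pitch 84, oldest) -> assign | voices=[63 82 61]
Op 5: note_off(82): free voice 1 | voices=[63 - 61]
Op 6: note_on(77): voice 1 is free -> assigned | voices=[63 77 61]
Op 7: note_on(81): all voices busy, STEAL voice 2 (pitch 61, oldest) -> assign | voices=[63 77 81]
Op 8: note_on(72): all voices busy, STEAL voice 0 (pitch 63, oldest) -> assign | voices=[72 77 81]
Op 9: note_off(81): free voice 2 | voices=[72 77 -]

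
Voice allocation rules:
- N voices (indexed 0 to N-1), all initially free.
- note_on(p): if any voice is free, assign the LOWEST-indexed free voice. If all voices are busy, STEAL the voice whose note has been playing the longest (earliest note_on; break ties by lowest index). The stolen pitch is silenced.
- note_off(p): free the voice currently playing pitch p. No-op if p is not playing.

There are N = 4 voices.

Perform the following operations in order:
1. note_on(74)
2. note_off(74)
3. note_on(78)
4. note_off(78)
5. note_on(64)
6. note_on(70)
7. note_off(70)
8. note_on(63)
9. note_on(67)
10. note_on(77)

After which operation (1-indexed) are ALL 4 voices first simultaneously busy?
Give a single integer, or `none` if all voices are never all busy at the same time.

Op 1: note_on(74): voice 0 is free -> assigned | voices=[74 - - -]
Op 2: note_off(74): free voice 0 | voices=[- - - -]
Op 3: note_on(78): voice 0 is free -> assigned | voices=[78 - - -]
Op 4: note_off(78): free voice 0 | voices=[- - - -]
Op 5: note_on(64): voice 0 is free -> assigned | voices=[64 - - -]
Op 6: note_on(70): voice 1 is free -> assigned | voices=[64 70 - -]
Op 7: note_off(70): free voice 1 | voices=[64 - - -]
Op 8: note_on(63): voice 1 is free -> assigned | voices=[64 63 - -]
Op 9: note_on(67): voice 2 is free -> assigned | voices=[64 63 67 -]
Op 10: note_on(77): voice 3 is free -> assigned | voices=[64 63 67 77]

Answer: 10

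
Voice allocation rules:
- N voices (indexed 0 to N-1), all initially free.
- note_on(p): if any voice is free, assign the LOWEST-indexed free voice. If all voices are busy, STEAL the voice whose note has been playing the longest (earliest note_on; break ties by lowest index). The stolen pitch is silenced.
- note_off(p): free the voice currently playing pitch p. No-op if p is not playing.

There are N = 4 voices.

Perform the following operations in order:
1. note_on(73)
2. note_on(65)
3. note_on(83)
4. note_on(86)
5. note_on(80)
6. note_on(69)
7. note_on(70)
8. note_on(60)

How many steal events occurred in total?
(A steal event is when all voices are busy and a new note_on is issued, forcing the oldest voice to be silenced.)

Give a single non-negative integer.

Answer: 4

Derivation:
Op 1: note_on(73): voice 0 is free -> assigned | voices=[73 - - -]
Op 2: note_on(65): voice 1 is free -> assigned | voices=[73 65 - -]
Op 3: note_on(83): voice 2 is free -> assigned | voices=[73 65 83 -]
Op 4: note_on(86): voice 3 is free -> assigned | voices=[73 65 83 86]
Op 5: note_on(80): all voices busy, STEAL voice 0 (pitch 73, oldest) -> assign | voices=[80 65 83 86]
Op 6: note_on(69): all voices busy, STEAL voice 1 (pitch 65, oldest) -> assign | voices=[80 69 83 86]
Op 7: note_on(70): all voices busy, STEAL voice 2 (pitch 83, oldest) -> assign | voices=[80 69 70 86]
Op 8: note_on(60): all voices busy, STEAL voice 3 (pitch 86, oldest) -> assign | voices=[80 69 70 60]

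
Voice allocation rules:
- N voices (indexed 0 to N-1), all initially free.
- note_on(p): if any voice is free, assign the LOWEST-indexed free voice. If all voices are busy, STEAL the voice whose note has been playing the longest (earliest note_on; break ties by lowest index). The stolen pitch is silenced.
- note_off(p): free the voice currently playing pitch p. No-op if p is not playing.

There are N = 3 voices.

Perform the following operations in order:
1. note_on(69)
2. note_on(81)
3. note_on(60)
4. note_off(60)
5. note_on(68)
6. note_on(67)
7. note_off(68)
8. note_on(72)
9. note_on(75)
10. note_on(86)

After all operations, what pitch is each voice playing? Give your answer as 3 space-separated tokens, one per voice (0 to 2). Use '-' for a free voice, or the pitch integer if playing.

Op 1: note_on(69): voice 0 is free -> assigned | voices=[69 - -]
Op 2: note_on(81): voice 1 is free -> assigned | voices=[69 81 -]
Op 3: note_on(60): voice 2 is free -> assigned | voices=[69 81 60]
Op 4: note_off(60): free voice 2 | voices=[69 81 -]
Op 5: note_on(68): voice 2 is free -> assigned | voices=[69 81 68]
Op 6: note_on(67): all voices busy, STEAL voice 0 (pitch 69, oldest) -> assign | voices=[67 81 68]
Op 7: note_off(68): free voice 2 | voices=[67 81 -]
Op 8: note_on(72): voice 2 is free -> assigned | voices=[67 81 72]
Op 9: note_on(75): all voices busy, STEAL voice 1 (pitch 81, oldest) -> assign | voices=[67 75 72]
Op 10: note_on(86): all voices busy, STEAL voice 0 (pitch 67, oldest) -> assign | voices=[86 75 72]

Answer: 86 75 72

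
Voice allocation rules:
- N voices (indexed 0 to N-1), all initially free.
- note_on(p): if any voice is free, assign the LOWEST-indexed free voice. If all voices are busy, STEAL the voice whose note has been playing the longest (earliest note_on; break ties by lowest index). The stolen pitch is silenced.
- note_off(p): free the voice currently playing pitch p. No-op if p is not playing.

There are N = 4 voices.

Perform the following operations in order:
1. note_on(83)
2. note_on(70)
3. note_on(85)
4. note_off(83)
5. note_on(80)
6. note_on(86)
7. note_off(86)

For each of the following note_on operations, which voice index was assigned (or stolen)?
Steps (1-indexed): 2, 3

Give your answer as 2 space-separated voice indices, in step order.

Answer: 1 2

Derivation:
Op 1: note_on(83): voice 0 is free -> assigned | voices=[83 - - -]
Op 2: note_on(70): voice 1 is free -> assigned | voices=[83 70 - -]
Op 3: note_on(85): voice 2 is free -> assigned | voices=[83 70 85 -]
Op 4: note_off(83): free voice 0 | voices=[- 70 85 -]
Op 5: note_on(80): voice 0 is free -> assigned | voices=[80 70 85 -]
Op 6: note_on(86): voice 3 is free -> assigned | voices=[80 70 85 86]
Op 7: note_off(86): free voice 3 | voices=[80 70 85 -]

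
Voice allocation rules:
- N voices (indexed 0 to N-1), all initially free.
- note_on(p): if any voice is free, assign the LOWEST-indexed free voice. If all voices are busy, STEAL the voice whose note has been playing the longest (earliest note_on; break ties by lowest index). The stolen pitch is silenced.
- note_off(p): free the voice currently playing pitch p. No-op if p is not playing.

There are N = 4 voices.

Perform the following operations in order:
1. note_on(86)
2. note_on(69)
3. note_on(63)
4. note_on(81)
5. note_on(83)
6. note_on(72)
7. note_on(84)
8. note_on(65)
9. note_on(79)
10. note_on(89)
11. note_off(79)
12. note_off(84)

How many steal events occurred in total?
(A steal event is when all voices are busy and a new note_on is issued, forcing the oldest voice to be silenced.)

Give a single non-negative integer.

Answer: 6

Derivation:
Op 1: note_on(86): voice 0 is free -> assigned | voices=[86 - - -]
Op 2: note_on(69): voice 1 is free -> assigned | voices=[86 69 - -]
Op 3: note_on(63): voice 2 is free -> assigned | voices=[86 69 63 -]
Op 4: note_on(81): voice 3 is free -> assigned | voices=[86 69 63 81]
Op 5: note_on(83): all voices busy, STEAL voice 0 (pitch 86, oldest) -> assign | voices=[83 69 63 81]
Op 6: note_on(72): all voices busy, STEAL voice 1 (pitch 69, oldest) -> assign | voices=[83 72 63 81]
Op 7: note_on(84): all voices busy, STEAL voice 2 (pitch 63, oldest) -> assign | voices=[83 72 84 81]
Op 8: note_on(65): all voices busy, STEAL voice 3 (pitch 81, oldest) -> assign | voices=[83 72 84 65]
Op 9: note_on(79): all voices busy, STEAL voice 0 (pitch 83, oldest) -> assign | voices=[79 72 84 65]
Op 10: note_on(89): all voices busy, STEAL voice 1 (pitch 72, oldest) -> assign | voices=[79 89 84 65]
Op 11: note_off(79): free voice 0 | voices=[- 89 84 65]
Op 12: note_off(84): free voice 2 | voices=[- 89 - 65]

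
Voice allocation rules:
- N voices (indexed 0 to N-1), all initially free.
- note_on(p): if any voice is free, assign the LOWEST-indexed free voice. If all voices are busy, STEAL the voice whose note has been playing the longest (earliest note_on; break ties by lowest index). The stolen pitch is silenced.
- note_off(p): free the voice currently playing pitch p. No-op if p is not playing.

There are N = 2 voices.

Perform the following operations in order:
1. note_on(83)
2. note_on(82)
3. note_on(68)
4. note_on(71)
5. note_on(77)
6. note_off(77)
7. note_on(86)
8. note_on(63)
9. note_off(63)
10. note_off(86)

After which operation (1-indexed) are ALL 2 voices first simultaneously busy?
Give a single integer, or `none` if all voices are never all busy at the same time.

Op 1: note_on(83): voice 0 is free -> assigned | voices=[83 -]
Op 2: note_on(82): voice 1 is free -> assigned | voices=[83 82]
Op 3: note_on(68): all voices busy, STEAL voice 0 (pitch 83, oldest) -> assign | voices=[68 82]
Op 4: note_on(71): all voices busy, STEAL voice 1 (pitch 82, oldest) -> assign | voices=[68 71]
Op 5: note_on(77): all voices busy, STEAL voice 0 (pitch 68, oldest) -> assign | voices=[77 71]
Op 6: note_off(77): free voice 0 | voices=[- 71]
Op 7: note_on(86): voice 0 is free -> assigned | voices=[86 71]
Op 8: note_on(63): all voices busy, STEAL voice 1 (pitch 71, oldest) -> assign | voices=[86 63]
Op 9: note_off(63): free voice 1 | voices=[86 -]
Op 10: note_off(86): free voice 0 | voices=[- -]

Answer: 2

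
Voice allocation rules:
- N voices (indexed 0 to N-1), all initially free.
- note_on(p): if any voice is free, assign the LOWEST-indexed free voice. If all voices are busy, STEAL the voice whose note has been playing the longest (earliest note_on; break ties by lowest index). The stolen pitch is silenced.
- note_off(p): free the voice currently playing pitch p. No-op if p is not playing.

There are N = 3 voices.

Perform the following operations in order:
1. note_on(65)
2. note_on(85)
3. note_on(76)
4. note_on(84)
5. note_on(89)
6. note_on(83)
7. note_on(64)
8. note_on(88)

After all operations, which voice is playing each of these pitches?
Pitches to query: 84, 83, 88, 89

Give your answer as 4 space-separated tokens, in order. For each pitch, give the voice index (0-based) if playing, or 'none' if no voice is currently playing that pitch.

Op 1: note_on(65): voice 0 is free -> assigned | voices=[65 - -]
Op 2: note_on(85): voice 1 is free -> assigned | voices=[65 85 -]
Op 3: note_on(76): voice 2 is free -> assigned | voices=[65 85 76]
Op 4: note_on(84): all voices busy, STEAL voice 0 (pitch 65, oldest) -> assign | voices=[84 85 76]
Op 5: note_on(89): all voices busy, STEAL voice 1 (pitch 85, oldest) -> assign | voices=[84 89 76]
Op 6: note_on(83): all voices busy, STEAL voice 2 (pitch 76, oldest) -> assign | voices=[84 89 83]
Op 7: note_on(64): all voices busy, STEAL voice 0 (pitch 84, oldest) -> assign | voices=[64 89 83]
Op 8: note_on(88): all voices busy, STEAL voice 1 (pitch 89, oldest) -> assign | voices=[64 88 83]

Answer: none 2 1 none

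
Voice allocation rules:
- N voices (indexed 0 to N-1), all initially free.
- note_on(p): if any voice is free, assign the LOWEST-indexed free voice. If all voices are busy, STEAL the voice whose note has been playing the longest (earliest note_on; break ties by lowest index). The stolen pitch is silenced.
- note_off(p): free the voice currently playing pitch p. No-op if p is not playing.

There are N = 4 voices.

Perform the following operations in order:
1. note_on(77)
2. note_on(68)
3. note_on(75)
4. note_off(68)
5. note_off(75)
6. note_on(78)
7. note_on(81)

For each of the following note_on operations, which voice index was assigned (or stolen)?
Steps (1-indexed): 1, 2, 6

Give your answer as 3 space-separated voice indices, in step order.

Op 1: note_on(77): voice 0 is free -> assigned | voices=[77 - - -]
Op 2: note_on(68): voice 1 is free -> assigned | voices=[77 68 - -]
Op 3: note_on(75): voice 2 is free -> assigned | voices=[77 68 75 -]
Op 4: note_off(68): free voice 1 | voices=[77 - 75 -]
Op 5: note_off(75): free voice 2 | voices=[77 - - -]
Op 6: note_on(78): voice 1 is free -> assigned | voices=[77 78 - -]
Op 7: note_on(81): voice 2 is free -> assigned | voices=[77 78 81 -]

Answer: 0 1 1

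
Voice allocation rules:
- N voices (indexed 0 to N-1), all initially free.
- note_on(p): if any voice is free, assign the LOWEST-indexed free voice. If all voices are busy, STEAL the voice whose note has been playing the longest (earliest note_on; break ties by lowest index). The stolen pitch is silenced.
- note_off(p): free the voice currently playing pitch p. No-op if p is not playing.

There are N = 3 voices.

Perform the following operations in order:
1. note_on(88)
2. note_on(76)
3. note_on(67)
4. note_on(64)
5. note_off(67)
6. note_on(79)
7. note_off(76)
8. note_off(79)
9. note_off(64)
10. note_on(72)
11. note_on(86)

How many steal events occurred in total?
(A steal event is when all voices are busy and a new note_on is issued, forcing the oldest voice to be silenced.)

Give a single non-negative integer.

Answer: 1

Derivation:
Op 1: note_on(88): voice 0 is free -> assigned | voices=[88 - -]
Op 2: note_on(76): voice 1 is free -> assigned | voices=[88 76 -]
Op 3: note_on(67): voice 2 is free -> assigned | voices=[88 76 67]
Op 4: note_on(64): all voices busy, STEAL voice 0 (pitch 88, oldest) -> assign | voices=[64 76 67]
Op 5: note_off(67): free voice 2 | voices=[64 76 -]
Op 6: note_on(79): voice 2 is free -> assigned | voices=[64 76 79]
Op 7: note_off(76): free voice 1 | voices=[64 - 79]
Op 8: note_off(79): free voice 2 | voices=[64 - -]
Op 9: note_off(64): free voice 0 | voices=[- - -]
Op 10: note_on(72): voice 0 is free -> assigned | voices=[72 - -]
Op 11: note_on(86): voice 1 is free -> assigned | voices=[72 86 -]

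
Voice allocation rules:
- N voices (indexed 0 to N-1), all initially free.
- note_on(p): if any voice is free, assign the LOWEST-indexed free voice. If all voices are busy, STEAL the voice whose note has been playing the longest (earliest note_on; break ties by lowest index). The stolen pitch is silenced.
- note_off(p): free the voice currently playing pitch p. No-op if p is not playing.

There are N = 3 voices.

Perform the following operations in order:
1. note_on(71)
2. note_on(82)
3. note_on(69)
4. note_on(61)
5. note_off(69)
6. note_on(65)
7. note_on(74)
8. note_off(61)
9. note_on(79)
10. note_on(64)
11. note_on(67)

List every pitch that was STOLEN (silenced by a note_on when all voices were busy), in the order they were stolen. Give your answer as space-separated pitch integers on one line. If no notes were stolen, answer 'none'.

Op 1: note_on(71): voice 0 is free -> assigned | voices=[71 - -]
Op 2: note_on(82): voice 1 is free -> assigned | voices=[71 82 -]
Op 3: note_on(69): voice 2 is free -> assigned | voices=[71 82 69]
Op 4: note_on(61): all voices busy, STEAL voice 0 (pitch 71, oldest) -> assign | voices=[61 82 69]
Op 5: note_off(69): free voice 2 | voices=[61 82 -]
Op 6: note_on(65): voice 2 is free -> assigned | voices=[61 82 65]
Op 7: note_on(74): all voices busy, STEAL voice 1 (pitch 82, oldest) -> assign | voices=[61 74 65]
Op 8: note_off(61): free voice 0 | voices=[- 74 65]
Op 9: note_on(79): voice 0 is free -> assigned | voices=[79 74 65]
Op 10: note_on(64): all voices busy, STEAL voice 2 (pitch 65, oldest) -> assign | voices=[79 74 64]
Op 11: note_on(67): all voices busy, STEAL voice 1 (pitch 74, oldest) -> assign | voices=[79 67 64]

Answer: 71 82 65 74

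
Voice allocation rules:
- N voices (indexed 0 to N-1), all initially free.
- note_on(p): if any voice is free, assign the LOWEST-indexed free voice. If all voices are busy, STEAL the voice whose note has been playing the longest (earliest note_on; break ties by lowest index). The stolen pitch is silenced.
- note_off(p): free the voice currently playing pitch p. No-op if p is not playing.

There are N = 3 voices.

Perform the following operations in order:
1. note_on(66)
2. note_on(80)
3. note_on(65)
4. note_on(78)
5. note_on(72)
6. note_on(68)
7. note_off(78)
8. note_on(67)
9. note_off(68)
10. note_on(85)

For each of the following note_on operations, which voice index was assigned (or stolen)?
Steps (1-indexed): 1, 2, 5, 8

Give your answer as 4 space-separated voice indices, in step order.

Op 1: note_on(66): voice 0 is free -> assigned | voices=[66 - -]
Op 2: note_on(80): voice 1 is free -> assigned | voices=[66 80 -]
Op 3: note_on(65): voice 2 is free -> assigned | voices=[66 80 65]
Op 4: note_on(78): all voices busy, STEAL voice 0 (pitch 66, oldest) -> assign | voices=[78 80 65]
Op 5: note_on(72): all voices busy, STEAL voice 1 (pitch 80, oldest) -> assign | voices=[78 72 65]
Op 6: note_on(68): all voices busy, STEAL voice 2 (pitch 65, oldest) -> assign | voices=[78 72 68]
Op 7: note_off(78): free voice 0 | voices=[- 72 68]
Op 8: note_on(67): voice 0 is free -> assigned | voices=[67 72 68]
Op 9: note_off(68): free voice 2 | voices=[67 72 -]
Op 10: note_on(85): voice 2 is free -> assigned | voices=[67 72 85]

Answer: 0 1 1 0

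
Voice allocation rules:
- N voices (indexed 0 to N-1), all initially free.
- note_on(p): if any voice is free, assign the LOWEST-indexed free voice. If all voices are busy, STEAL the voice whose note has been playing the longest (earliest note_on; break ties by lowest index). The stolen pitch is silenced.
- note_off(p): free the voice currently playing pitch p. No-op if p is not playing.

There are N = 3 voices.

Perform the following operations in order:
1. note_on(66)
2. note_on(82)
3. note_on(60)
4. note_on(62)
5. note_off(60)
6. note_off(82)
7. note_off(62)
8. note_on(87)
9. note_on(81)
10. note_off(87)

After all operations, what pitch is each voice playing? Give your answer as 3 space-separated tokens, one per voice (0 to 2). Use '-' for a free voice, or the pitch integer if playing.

Answer: - 81 -

Derivation:
Op 1: note_on(66): voice 0 is free -> assigned | voices=[66 - -]
Op 2: note_on(82): voice 1 is free -> assigned | voices=[66 82 -]
Op 3: note_on(60): voice 2 is free -> assigned | voices=[66 82 60]
Op 4: note_on(62): all voices busy, STEAL voice 0 (pitch 66, oldest) -> assign | voices=[62 82 60]
Op 5: note_off(60): free voice 2 | voices=[62 82 -]
Op 6: note_off(82): free voice 1 | voices=[62 - -]
Op 7: note_off(62): free voice 0 | voices=[- - -]
Op 8: note_on(87): voice 0 is free -> assigned | voices=[87 - -]
Op 9: note_on(81): voice 1 is free -> assigned | voices=[87 81 -]
Op 10: note_off(87): free voice 0 | voices=[- 81 -]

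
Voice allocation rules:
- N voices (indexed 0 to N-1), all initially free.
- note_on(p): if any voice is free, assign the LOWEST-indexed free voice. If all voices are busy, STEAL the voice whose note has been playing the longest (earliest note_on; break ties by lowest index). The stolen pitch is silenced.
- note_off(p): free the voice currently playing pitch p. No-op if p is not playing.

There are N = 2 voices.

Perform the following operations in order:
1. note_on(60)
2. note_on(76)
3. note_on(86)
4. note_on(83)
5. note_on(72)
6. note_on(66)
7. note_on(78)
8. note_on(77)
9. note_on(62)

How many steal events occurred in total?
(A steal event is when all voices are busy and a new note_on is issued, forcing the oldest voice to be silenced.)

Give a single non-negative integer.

Op 1: note_on(60): voice 0 is free -> assigned | voices=[60 -]
Op 2: note_on(76): voice 1 is free -> assigned | voices=[60 76]
Op 3: note_on(86): all voices busy, STEAL voice 0 (pitch 60, oldest) -> assign | voices=[86 76]
Op 4: note_on(83): all voices busy, STEAL voice 1 (pitch 76, oldest) -> assign | voices=[86 83]
Op 5: note_on(72): all voices busy, STEAL voice 0 (pitch 86, oldest) -> assign | voices=[72 83]
Op 6: note_on(66): all voices busy, STEAL voice 1 (pitch 83, oldest) -> assign | voices=[72 66]
Op 7: note_on(78): all voices busy, STEAL voice 0 (pitch 72, oldest) -> assign | voices=[78 66]
Op 8: note_on(77): all voices busy, STEAL voice 1 (pitch 66, oldest) -> assign | voices=[78 77]
Op 9: note_on(62): all voices busy, STEAL voice 0 (pitch 78, oldest) -> assign | voices=[62 77]

Answer: 7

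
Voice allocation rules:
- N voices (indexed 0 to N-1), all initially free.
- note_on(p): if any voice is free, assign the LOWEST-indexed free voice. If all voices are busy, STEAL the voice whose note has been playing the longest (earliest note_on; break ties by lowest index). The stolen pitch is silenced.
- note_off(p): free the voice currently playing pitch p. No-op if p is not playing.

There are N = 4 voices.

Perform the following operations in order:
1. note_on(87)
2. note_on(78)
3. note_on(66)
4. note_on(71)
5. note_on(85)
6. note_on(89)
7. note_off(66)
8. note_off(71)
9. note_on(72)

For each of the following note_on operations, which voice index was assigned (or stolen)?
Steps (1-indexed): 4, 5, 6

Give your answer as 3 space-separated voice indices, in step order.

Op 1: note_on(87): voice 0 is free -> assigned | voices=[87 - - -]
Op 2: note_on(78): voice 1 is free -> assigned | voices=[87 78 - -]
Op 3: note_on(66): voice 2 is free -> assigned | voices=[87 78 66 -]
Op 4: note_on(71): voice 3 is free -> assigned | voices=[87 78 66 71]
Op 5: note_on(85): all voices busy, STEAL voice 0 (pitch 87, oldest) -> assign | voices=[85 78 66 71]
Op 6: note_on(89): all voices busy, STEAL voice 1 (pitch 78, oldest) -> assign | voices=[85 89 66 71]
Op 7: note_off(66): free voice 2 | voices=[85 89 - 71]
Op 8: note_off(71): free voice 3 | voices=[85 89 - -]
Op 9: note_on(72): voice 2 is free -> assigned | voices=[85 89 72 -]

Answer: 3 0 1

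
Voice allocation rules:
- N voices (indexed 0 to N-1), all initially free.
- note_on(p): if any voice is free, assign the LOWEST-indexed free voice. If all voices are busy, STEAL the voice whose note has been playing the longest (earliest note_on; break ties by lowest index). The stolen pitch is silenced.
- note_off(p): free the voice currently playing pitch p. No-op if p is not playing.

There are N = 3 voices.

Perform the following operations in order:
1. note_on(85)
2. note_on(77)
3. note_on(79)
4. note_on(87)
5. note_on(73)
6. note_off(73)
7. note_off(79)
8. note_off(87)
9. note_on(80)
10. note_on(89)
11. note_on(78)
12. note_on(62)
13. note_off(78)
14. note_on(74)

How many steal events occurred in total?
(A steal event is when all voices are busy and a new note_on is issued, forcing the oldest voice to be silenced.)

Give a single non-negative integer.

Op 1: note_on(85): voice 0 is free -> assigned | voices=[85 - -]
Op 2: note_on(77): voice 1 is free -> assigned | voices=[85 77 -]
Op 3: note_on(79): voice 2 is free -> assigned | voices=[85 77 79]
Op 4: note_on(87): all voices busy, STEAL voice 0 (pitch 85, oldest) -> assign | voices=[87 77 79]
Op 5: note_on(73): all voices busy, STEAL voice 1 (pitch 77, oldest) -> assign | voices=[87 73 79]
Op 6: note_off(73): free voice 1 | voices=[87 - 79]
Op 7: note_off(79): free voice 2 | voices=[87 - -]
Op 8: note_off(87): free voice 0 | voices=[- - -]
Op 9: note_on(80): voice 0 is free -> assigned | voices=[80 - -]
Op 10: note_on(89): voice 1 is free -> assigned | voices=[80 89 -]
Op 11: note_on(78): voice 2 is free -> assigned | voices=[80 89 78]
Op 12: note_on(62): all voices busy, STEAL voice 0 (pitch 80, oldest) -> assign | voices=[62 89 78]
Op 13: note_off(78): free voice 2 | voices=[62 89 -]
Op 14: note_on(74): voice 2 is free -> assigned | voices=[62 89 74]

Answer: 3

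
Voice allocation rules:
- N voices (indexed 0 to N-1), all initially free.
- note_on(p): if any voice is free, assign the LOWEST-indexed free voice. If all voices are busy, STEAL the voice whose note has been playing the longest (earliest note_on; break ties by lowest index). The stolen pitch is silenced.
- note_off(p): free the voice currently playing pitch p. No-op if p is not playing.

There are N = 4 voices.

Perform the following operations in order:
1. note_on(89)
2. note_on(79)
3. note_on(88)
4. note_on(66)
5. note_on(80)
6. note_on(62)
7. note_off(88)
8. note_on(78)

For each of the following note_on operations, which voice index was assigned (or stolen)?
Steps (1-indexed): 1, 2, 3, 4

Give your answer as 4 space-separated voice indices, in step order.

Op 1: note_on(89): voice 0 is free -> assigned | voices=[89 - - -]
Op 2: note_on(79): voice 1 is free -> assigned | voices=[89 79 - -]
Op 3: note_on(88): voice 2 is free -> assigned | voices=[89 79 88 -]
Op 4: note_on(66): voice 3 is free -> assigned | voices=[89 79 88 66]
Op 5: note_on(80): all voices busy, STEAL voice 0 (pitch 89, oldest) -> assign | voices=[80 79 88 66]
Op 6: note_on(62): all voices busy, STEAL voice 1 (pitch 79, oldest) -> assign | voices=[80 62 88 66]
Op 7: note_off(88): free voice 2 | voices=[80 62 - 66]
Op 8: note_on(78): voice 2 is free -> assigned | voices=[80 62 78 66]

Answer: 0 1 2 3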